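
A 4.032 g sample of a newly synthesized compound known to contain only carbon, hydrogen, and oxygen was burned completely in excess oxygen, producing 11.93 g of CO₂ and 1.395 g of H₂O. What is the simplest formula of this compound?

C7H4O

mol C = 11.93 g CO₂ ÷ 44.009 g/mol = 0.27108 mol
mol H = 2 × 1.395 g H₂O ÷ 18.015 g/mol = 0.15487 mol
mass O = 4.032 − (3.2560 + 0.15611) = 0.61994 g → mol O = 0.61994 ÷ 15.999 = 0.038748 mol
Divide by the smallest (0.038748 mol): C 6.996, H 3.997, O 1.000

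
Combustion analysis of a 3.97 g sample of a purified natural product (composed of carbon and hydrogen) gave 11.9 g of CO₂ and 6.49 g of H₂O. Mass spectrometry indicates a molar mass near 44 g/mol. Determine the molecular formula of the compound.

mol C = 11.9 g CO₂ ÷ 44.009 g/mol = 0.2704 mol
mol H = 2 × 6.49 g H₂O ÷ 18.015 g/mol = 0.7205 mol
Divide by the smallest (0.2704 mol): C 1.000, H 2.665
Multiplying each by 3 gives whole numbers: C 3.00, H 7.99
Empirical formula: C3H8
Empirical-formula mass = 44.10 g/mol; 44 ÷ 44.10 ≈ 1, so the molecular formula is C3H8.

C3H8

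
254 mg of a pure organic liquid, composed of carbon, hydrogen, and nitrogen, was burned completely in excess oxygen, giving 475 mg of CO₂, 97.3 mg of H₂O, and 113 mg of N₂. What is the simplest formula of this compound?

C4H4N3

mol C = 0.475 g CO₂ ÷ 44.009 g/mol = 0.01079 mol
mol H = 2 × 0.0973 g H₂O ÷ 18.015 g/mol = 0.01080 mol
mol N = 2 × 0.113 g N₂ ÷ 28.014 g/mol = 0.008067 mol
Divide by the smallest (0.008067 mol): C 1.338, H 1.339, N 1.000
Multiplying each by 3 gives whole numbers: C 4.01, H 4.02, N 3.00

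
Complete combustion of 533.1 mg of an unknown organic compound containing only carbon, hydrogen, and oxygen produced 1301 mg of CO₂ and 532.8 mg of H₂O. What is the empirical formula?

mol C = 1.301 g CO₂ ÷ 44.009 g/mol = 0.029562 mol
mol H = 2 × 0.5328 g H₂O ÷ 18.015 g/mol = 0.059151 mol
mass O = 0.5331 − (0.35507 + 0.059624) = 0.11841 g → mol O = 0.11841 ÷ 15.999 = 0.0074008 mol
Divide by the smallest (0.0074008 mol): C 3.994, H 7.992, O 1.000

C4H8O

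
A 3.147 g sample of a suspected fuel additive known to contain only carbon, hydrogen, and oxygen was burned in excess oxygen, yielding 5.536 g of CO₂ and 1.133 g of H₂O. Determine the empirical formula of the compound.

mol C = 5.536 g CO₂ ÷ 44.009 g/mol = 0.12579 mol
mol H = 2 × 1.133 g H₂O ÷ 18.015 g/mol = 0.12578 mol
mass O = 3.147 − (1.5109 + 0.12679) = 1.5093 g → mol O = 1.5093 ÷ 15.999 = 0.094338 mol
Divide by the smallest (0.094338 mol): C 1.333, H 1.333, O 1.000
Multiplying each by 3 gives whole numbers: C 4.00, H 4.00, O 3.00

C4H4O3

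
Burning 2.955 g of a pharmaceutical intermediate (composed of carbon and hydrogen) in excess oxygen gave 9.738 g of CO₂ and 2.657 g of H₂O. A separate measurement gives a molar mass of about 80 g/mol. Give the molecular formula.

mol C = 9.738 g CO₂ ÷ 44.009 g/mol = 0.22127 mol
mol H = 2 × 2.657 g H₂O ÷ 18.015 g/mol = 0.29498 mol
Divide by the smallest (0.22127 mol): C 1.000, H 1.333
Multiplying each by 3 gives whole numbers: C 3.00, H 4.00
Empirical formula: C3H4
Empirical-formula mass = 40.06 g/mol; 80 ÷ 40.06 ≈ 2, so the molecular formula is C6H8.

C6H8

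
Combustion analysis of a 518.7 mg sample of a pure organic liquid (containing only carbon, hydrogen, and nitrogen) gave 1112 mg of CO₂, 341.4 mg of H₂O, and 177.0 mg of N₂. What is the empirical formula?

C2H3N

mol C = 1.112 g CO₂ ÷ 44.009 g/mol = 0.025268 mol
mol H = 2 × 0.3414 g H₂O ÷ 18.015 g/mol = 0.037902 mol
mol N = 2 × 0.1770 g N₂ ÷ 28.014 g/mol = 0.012637 mol
Divide by the smallest (0.012637 mol): C 2.000, H 2.999, N 1.000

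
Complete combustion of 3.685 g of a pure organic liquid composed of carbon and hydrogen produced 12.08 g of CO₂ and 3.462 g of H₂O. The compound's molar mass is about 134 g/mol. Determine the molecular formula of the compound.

mol C = 12.08 g CO₂ ÷ 44.009 g/mol = 0.27449 mol
mol H = 2 × 3.462 g H₂O ÷ 18.015 g/mol = 0.38435 mol
Divide by the smallest (0.27449 mol): C 1.000, H 1.400
Multiplying each by 5 gives whole numbers: C 5.00, H 7.00
Empirical formula: C5H7
Empirical-formula mass = 67.11 g/mol; 134 ÷ 67.11 ≈ 2, so the molecular formula is C10H14.

C10H14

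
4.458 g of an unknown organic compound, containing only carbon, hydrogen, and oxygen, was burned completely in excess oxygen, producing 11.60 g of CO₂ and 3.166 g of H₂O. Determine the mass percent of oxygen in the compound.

mol C = 11.60 g CO₂ ÷ 44.009 g/mol = 0.26358 mol
mol H = 2 × 3.166 g H₂O ÷ 18.015 g/mol = 0.35148 mol
mass O = 4.458 − (3.1659 + 0.35430) = 0.93781 g → mol O = 0.93781 ÷ 15.999 = 0.058617 mol
mass % O = 0.93781 g ÷ 4.458 g × 100%

21.04%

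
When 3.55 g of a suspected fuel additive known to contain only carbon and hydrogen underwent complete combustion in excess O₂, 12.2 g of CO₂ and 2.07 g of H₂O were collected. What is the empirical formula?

mol C = 12.2 g CO₂ ÷ 44.009 g/mol = 0.2772 mol
mol H = 2 × 2.07 g H₂O ÷ 18.015 g/mol = 0.2298 mol
Divide by the smallest (0.2298 mol): C 1.206, H 1.000
Multiplying each by 5 gives whole numbers: C 6.03, H 5.00

C6H5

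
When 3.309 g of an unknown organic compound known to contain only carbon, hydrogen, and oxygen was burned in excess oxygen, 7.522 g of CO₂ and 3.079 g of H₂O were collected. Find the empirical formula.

mol C = 7.522 g CO₂ ÷ 44.009 g/mol = 0.17092 mol
mol H = 2 × 3.079 g H₂O ÷ 18.015 g/mol = 0.34183 mol
mass O = 3.309 − (2.0529 + 0.34456) = 0.91152 g → mol O = 0.91152 ÷ 15.999 = 0.056974 mol
Divide by the smallest (0.056974 mol): C 3.000, H 6.000, O 1.000

C3H6O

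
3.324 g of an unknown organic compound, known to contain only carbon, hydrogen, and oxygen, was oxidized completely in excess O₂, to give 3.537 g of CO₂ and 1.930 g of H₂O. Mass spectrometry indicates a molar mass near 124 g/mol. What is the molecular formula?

C3H8O5

mol C = 3.537 g CO₂ ÷ 44.009 g/mol = 0.080370 mol
mol H = 2 × 1.930 g H₂O ÷ 18.015 g/mol = 0.21427 mol
mass O = 3.324 − (0.96532 + 0.21598) = 2.1427 g → mol O = 2.1427 ÷ 15.999 = 0.13393 mol
Divide by the smallest (0.080370 mol): C 1.000, H 2.666, O 1.666
Multiplying each by 3 gives whole numbers: C 3.00, H 8.00, O 5.00
Empirical formula: C3H8O5
Empirical-formula mass = 124.09 g/mol; 124 ÷ 124.09 ≈ 1, so the molecular formula is C3H8O5.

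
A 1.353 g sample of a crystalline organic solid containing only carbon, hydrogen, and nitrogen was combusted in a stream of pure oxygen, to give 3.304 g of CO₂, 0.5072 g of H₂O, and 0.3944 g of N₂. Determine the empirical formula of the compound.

mol C = 3.304 g CO₂ ÷ 44.009 g/mol = 0.075076 mol
mol H = 2 × 0.5072 g H₂O ÷ 18.015 g/mol = 0.056309 mol
mol N = 2 × 0.3944 g N₂ ÷ 28.014 g/mol = 0.028157 mol
Divide by the smallest (0.028157 mol): C 2.666, H 2.000, N 1.000
Multiplying each by 3 gives whole numbers: C 8.00, H 6.00, N 3.00

C8H6N3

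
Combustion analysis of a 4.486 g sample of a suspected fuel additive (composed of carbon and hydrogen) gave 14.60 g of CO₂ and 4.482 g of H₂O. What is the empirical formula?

C2H3

mol C = 14.60 g CO₂ ÷ 44.009 g/mol = 0.33175 mol
mol H = 2 × 4.482 g H₂O ÷ 18.015 g/mol = 0.49759 mol
Divide by the smallest (0.33175 mol): C 1.000, H 1.500
Multiplying each by 2 gives whole numbers: C 2.00, H 3.00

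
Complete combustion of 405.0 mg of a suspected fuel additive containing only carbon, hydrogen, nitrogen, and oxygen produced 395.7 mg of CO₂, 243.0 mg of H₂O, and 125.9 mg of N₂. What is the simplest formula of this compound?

mol C = 0.3957 g CO₂ ÷ 44.009 g/mol = 0.0089913 mol
mol H = 2 × 0.2430 g H₂O ÷ 18.015 g/mol = 0.026978 mol
mol N = 2 × 0.1259 g N₂ ÷ 28.014 g/mol = 0.0089884 mol
mass O = 0.4050 − (0.10800 + 0.027193 + 0.12590) = 0.14391 g → mol O = 0.14391 ÷ 15.999 = 0.0089950 mol
Divide by the smallest (0.0089884 mol): C 1.000, H 3.001, N 1.000, O 1.001

CH3NO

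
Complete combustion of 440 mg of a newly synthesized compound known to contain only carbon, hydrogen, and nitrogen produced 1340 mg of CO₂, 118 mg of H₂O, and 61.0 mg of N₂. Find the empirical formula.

mol C = 1.34 g CO₂ ÷ 44.009 g/mol = 0.03045 mol
mol H = 2 × 0.118 g H₂O ÷ 18.015 g/mol = 0.01310 mol
mol N = 2 × 0.0610 g N₂ ÷ 28.014 g/mol = 0.004355 mol
Divide by the smallest (0.004355 mol): C 6.992, H 3.008, N 1.000

C7H3N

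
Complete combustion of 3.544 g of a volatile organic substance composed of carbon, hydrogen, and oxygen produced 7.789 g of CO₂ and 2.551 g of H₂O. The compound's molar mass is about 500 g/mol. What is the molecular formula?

mol C = 7.789 g CO₂ ÷ 44.009 g/mol = 0.17699 mol
mol H = 2 × 2.551 g H₂O ÷ 18.015 g/mol = 0.28321 mol
mass O = 3.544 − (2.1258 + 0.28547) = 1.1327 g → mol O = 1.1327 ÷ 15.999 = 0.070801 mol
Divide by the smallest (0.070801 mol): C 2.500, H 4.000, O 1.000
Multiplying each by 2 gives whole numbers: C 5.00, H 8.00, O 2.00
Empirical formula: C5H8O2
Empirical-formula mass = 100.12 g/mol; 500 ÷ 100.12 ≈ 5, so the molecular formula is C25H40O10.

C25H40O10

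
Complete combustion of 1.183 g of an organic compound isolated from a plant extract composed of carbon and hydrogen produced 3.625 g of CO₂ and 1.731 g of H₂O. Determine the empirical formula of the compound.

C3H7

mol C = 3.625 g CO₂ ÷ 44.009 g/mol = 0.082370 mol
mol H = 2 × 1.731 g H₂O ÷ 18.015 g/mol = 0.19217 mol
Divide by the smallest (0.082370 mol): C 1.000, H 2.333
Multiplying each by 3 gives whole numbers: C 3.00, H 7.00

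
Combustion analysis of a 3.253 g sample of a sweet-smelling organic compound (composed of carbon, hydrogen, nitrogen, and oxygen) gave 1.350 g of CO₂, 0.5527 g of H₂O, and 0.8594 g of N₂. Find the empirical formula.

CH2N2O4

mol C = 1.350 g CO₂ ÷ 44.009 g/mol = 0.030676 mol
mol H = 2 × 0.5527 g H₂O ÷ 18.015 g/mol = 0.061360 mol
mol N = 2 × 0.8594 g N₂ ÷ 28.014 g/mol = 0.061355 mol
mass O = 3.253 − (0.36844 + 0.061851 + 0.85940) = 1.9633 g → mol O = 1.9633 ÷ 15.999 = 0.12271 mol
Divide by the smallest (0.030676 mol): C 1.000, H 2.000, N 2.000, O 4.000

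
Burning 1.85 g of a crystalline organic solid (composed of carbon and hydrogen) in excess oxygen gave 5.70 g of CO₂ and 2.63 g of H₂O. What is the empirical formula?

mol C = 5.70 g CO₂ ÷ 44.009 g/mol = 0.1295 mol
mol H = 2 × 2.63 g H₂O ÷ 18.015 g/mol = 0.2920 mol
Divide by the smallest (0.1295 mol): C 1.000, H 2.254
Multiplying each by 4 gives whole numbers: C 4.00, H 9.02

C4H9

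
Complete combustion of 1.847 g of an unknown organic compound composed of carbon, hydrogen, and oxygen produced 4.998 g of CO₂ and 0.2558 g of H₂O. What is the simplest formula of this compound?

mol C = 4.998 g CO₂ ÷ 44.009 g/mol = 0.11357 mol
mol H = 2 × 0.2558 g H₂O ÷ 18.015 g/mol = 0.028399 mol
mass O = 1.847 − (1.3641 + 0.028626) = 0.45431 g → mol O = 0.45431 ÷ 15.999 = 0.028396 mol
Divide by the smallest (0.028396 mol): C 3.999, H 1.000, O 1.000

C4HO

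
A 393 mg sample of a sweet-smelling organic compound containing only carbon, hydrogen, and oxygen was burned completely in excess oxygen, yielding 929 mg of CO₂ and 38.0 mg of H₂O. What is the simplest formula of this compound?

mol C = 0.929 g CO₂ ÷ 44.009 g/mol = 0.02111 mol
mol H = 2 × 0.0380 g H₂O ÷ 18.015 g/mol = 0.004219 mol
mass O = 0.393 − (0.2535 + 0.004252) = 0.1352 g → mol O = 0.1352 ÷ 15.999 = 0.008451 mol
Divide by the smallest (0.004219 mol): C 5.004, H 1.000, O 2.003

C5HO2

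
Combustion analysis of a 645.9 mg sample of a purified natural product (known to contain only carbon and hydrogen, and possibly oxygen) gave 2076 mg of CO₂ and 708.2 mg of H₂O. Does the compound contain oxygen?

no

mol C = 2.076 g CO₂ ÷ 44.009 g/mol = 0.047172 mol
mol H = 2 × 0.7082 g H₂O ÷ 18.015 g/mol = 0.078623 mol
C and H together account for 0.64584 g — essentially the entire 0.6459 g sample — so the compound contains no oxygen.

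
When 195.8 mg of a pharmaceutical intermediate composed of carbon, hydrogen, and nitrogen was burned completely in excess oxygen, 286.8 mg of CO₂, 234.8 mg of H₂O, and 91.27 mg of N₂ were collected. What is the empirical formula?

mol C = 0.2868 g CO₂ ÷ 44.009 g/mol = 0.0065168 mol
mol H = 2 × 0.2348 g H₂O ÷ 18.015 g/mol = 0.026067 mol
mol N = 2 × 0.09127 g N₂ ÷ 28.014 g/mol = 0.0065160 mol
Divide by the smallest (0.0065160 mol): C 1.000, H 4.000, N 1.000

CH4N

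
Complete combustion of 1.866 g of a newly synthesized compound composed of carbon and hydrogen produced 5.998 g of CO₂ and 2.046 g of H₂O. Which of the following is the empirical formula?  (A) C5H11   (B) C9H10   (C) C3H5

mol C = 5.998 g CO₂ ÷ 44.009 g/mol = 0.13629 mol
mol H = 2 × 2.046 g H₂O ÷ 18.015 g/mol = 0.22714 mol
Divide by the smallest (0.13629 mol): C 1.000, H 1.667
Multiplying each by 3 gives whole numbers: C 3.00, H 5.00

(C) C3H5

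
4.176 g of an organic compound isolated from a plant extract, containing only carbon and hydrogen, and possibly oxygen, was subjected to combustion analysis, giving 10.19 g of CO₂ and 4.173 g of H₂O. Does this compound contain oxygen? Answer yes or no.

mol C = 10.19 g CO₂ ÷ 44.009 g/mol = 0.23154 mol
mol H = 2 × 4.173 g H₂O ÷ 18.015 g/mol = 0.46328 mol
C and H account for only 3.2481 g of the 4.176 g sample; the remaining 0.92794 g must be oxygen.

yes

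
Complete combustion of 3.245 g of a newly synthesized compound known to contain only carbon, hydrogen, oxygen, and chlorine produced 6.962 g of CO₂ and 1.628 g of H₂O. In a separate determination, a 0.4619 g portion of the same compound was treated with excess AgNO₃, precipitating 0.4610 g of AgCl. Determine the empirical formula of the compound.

C7H8ClO

mol C = 6.962 g CO₂ ÷ 44.009 g/mol = 0.15819 mol
mol H = 2 × 1.628 g H₂O ÷ 18.015 g/mol = 0.18074 mol
From the AgCl data: mol Cl per gram of compound = (0.4610 ÷ 143.318) ÷ 0.4619 = 0.0069639 mol/g, so in the 3.245 g combustion sample mol Cl = 0.022598 mol
mass O = 3.245 − (1.9001 + 0.18218 + 0.80109) = 0.36164 g → mol O = 0.36164 ÷ 15.999 = 0.022604 mol
Divide by the smallest (0.022598 mol): C 7.000, H 7.998, Cl 1.000, O 1.000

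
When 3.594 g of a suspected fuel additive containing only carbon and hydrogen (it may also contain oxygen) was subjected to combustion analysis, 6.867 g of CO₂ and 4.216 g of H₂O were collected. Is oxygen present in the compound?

yes

mol C = 6.867 g CO₂ ÷ 44.009 g/mol = 0.15604 mol
mol H = 2 × 4.216 g H₂O ÷ 18.015 g/mol = 0.46805 mol
C and H account for only 2.3460 g of the 3.594 g sample; the remaining 1.2480 g must be oxygen.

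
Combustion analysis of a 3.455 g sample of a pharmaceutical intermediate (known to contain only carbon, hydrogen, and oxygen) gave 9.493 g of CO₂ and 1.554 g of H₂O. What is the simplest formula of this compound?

mol C = 9.493 g CO₂ ÷ 44.009 g/mol = 0.21571 mol
mol H = 2 × 1.554 g H₂O ÷ 18.015 g/mol = 0.17252 mol
mass O = 3.455 − (2.5908 + 0.17390) = 0.69025 g → mol O = 0.69025 ÷ 15.999 = 0.043144 mol
Divide by the smallest (0.043144 mol): C 5.000, H 3.999, O 1.000

C5H4O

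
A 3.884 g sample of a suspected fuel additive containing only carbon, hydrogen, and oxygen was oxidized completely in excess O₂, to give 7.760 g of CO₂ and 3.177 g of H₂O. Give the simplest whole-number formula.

C2H4O

mol C = 7.760 g CO₂ ÷ 44.009 g/mol = 0.17633 mol
mol H = 2 × 3.177 g H₂O ÷ 18.015 g/mol = 0.35271 mol
mass O = 3.884 − (2.1179 + 0.35553) = 1.4106 g → mol O = 1.4106 ÷ 15.999 = 0.088168 mol
Divide by the smallest (0.088168 mol): C 2.000, H 4.000, O 1.000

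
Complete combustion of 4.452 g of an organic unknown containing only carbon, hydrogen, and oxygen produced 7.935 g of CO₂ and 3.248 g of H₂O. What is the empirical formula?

C3H6O2

mol C = 7.935 g CO₂ ÷ 44.009 g/mol = 0.18030 mol
mol H = 2 × 3.248 g H₂O ÷ 18.015 g/mol = 0.36059 mol
mass O = 4.452 − (2.1656 + 0.36347) = 1.9229 g → mol O = 1.9229 ÷ 15.999 = 0.12019 mol
Divide by the smallest (0.12019 mol): C 1.500, H 3.000, O 1.000
Multiplying each by 2 gives whole numbers: C 3.00, H 6.00, O 2.00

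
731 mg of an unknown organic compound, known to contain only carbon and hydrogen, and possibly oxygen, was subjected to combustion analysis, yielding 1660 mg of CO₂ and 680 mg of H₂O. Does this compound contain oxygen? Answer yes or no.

mol C = 1.66 g CO₂ ÷ 44.009 g/mol = 0.03772 mol
mol H = 2 × 0.680 g H₂O ÷ 18.015 g/mol = 0.07549 mol
C and H account for only 0.5291 g of the 0.731 g sample; the remaining 0.2019 g must be oxygen.

yes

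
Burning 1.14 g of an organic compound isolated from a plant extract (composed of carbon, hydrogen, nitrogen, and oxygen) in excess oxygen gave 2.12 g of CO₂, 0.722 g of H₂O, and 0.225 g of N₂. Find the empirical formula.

mol C = 2.12 g CO₂ ÷ 44.009 g/mol = 0.04817 mol
mol H = 2 × 0.722 g H₂O ÷ 18.015 g/mol = 0.08016 mol
mol N = 2 × 0.225 g N₂ ÷ 28.014 g/mol = 0.01606 mol
mass O = 1.14 − (0.5786 + 0.08080 + 0.2250) = 0.2556 g → mol O = 0.2556 ÷ 15.999 = 0.01598 mol
Divide by the smallest (0.01598 mol): C 3.015, H 5.017, N 1.005, O 1.000

C3H5NO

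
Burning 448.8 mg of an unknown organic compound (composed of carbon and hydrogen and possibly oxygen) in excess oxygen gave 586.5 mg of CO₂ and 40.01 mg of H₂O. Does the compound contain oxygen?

yes

mol C = 0.5865 g CO₂ ÷ 44.009 g/mol = 0.013327 mol
mol H = 2 × 0.04001 g H₂O ÷ 18.015 g/mol = 0.0044419 mol
C and H account for only 0.16455 g of the 0.4488 g sample; the remaining 0.28425 g must be oxygen.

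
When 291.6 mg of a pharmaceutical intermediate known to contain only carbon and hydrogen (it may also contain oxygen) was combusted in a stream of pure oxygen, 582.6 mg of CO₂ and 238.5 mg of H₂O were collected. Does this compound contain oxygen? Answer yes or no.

mol C = 0.5826 g CO₂ ÷ 44.009 g/mol = 0.013238 mol
mol H = 2 × 0.2385 g H₂O ÷ 18.015 g/mol = 0.026478 mol
C and H account for only 0.18569 g of the 0.2916 g sample; the remaining 0.10591 g must be oxygen.

yes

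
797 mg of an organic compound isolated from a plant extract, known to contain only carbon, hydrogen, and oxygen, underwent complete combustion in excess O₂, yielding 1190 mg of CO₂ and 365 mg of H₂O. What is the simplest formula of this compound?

C2H3O2

mol C = 1.19 g CO₂ ÷ 44.009 g/mol = 0.02704 mol
mol H = 2 × 0.365 g H₂O ÷ 18.015 g/mol = 0.04052 mol
mass O = 0.797 − (0.3248 + 0.04085) = 0.4314 g → mol O = 0.4314 ÷ 15.999 = 0.02696 mol
Divide by the smallest (0.02696 mol): C 1.003, H 1.503, O 1.000
Multiplying each by 2 gives whole numbers: C 2.01, H 3.01, O 2.00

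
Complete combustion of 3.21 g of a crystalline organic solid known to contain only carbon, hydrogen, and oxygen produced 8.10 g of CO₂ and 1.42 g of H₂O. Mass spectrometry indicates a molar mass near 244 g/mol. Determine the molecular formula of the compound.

mol C = 8.10 g CO₂ ÷ 44.009 g/mol = 0.1841 mol
mol H = 2 × 1.42 g H₂O ÷ 18.015 g/mol = 0.1576 mol
mass O = 3.21 − (2.211 + 0.1589) = 0.8404 g → mol O = 0.8404 ÷ 15.999 = 0.05253 mol
Divide by the smallest (0.05253 mol): C 3.504, H 3.001, O 1.000
Multiplying each by 2 gives whole numbers: C 7.01, H 6.00, O 2.00
Empirical formula: C7H6O2
Empirical-formula mass = 122.12 g/mol; 244 ÷ 122.12 ≈ 2, so the molecular formula is C14H12O4.

C14H12O4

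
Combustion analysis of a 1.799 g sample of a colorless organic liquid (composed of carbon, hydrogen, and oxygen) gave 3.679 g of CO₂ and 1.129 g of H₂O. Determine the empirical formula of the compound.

mol C = 3.679 g CO₂ ÷ 44.009 g/mol = 0.083597 mol
mol H = 2 × 1.129 g H₂O ÷ 18.015 g/mol = 0.12534 mol
mass O = 1.799 − (1.0041 + 0.12634) = 0.66858 g → mol O = 0.66858 ÷ 15.999 = 0.041789 mol
Divide by the smallest (0.041789 mol): C 2.000, H 2.999, O 1.000

C2H3O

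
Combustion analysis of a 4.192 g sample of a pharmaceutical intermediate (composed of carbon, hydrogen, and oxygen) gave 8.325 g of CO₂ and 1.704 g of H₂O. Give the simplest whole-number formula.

C7H7O4

mol C = 8.325 g CO₂ ÷ 44.009 g/mol = 0.18917 mol
mol H = 2 × 1.704 g H₂O ÷ 18.015 g/mol = 0.18918 mol
mass O = 4.192 − (2.2721 + 0.19069) = 1.7292 g → mol O = 1.7292 ÷ 15.999 = 0.10808 mol
Divide by the smallest (0.10808 mol): C 1.750, H 1.750, O 1.000
Multiplying each by 4 gives whole numbers: C 7.00, H 7.00, O 4.00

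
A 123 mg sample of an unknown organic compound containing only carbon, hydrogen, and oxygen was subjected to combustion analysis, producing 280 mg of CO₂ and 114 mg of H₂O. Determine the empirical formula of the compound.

mol C = 0.280 g CO₂ ÷ 44.009 g/mol = 0.006362 mol
mol H = 2 × 0.114 g H₂O ÷ 18.015 g/mol = 0.01266 mol
mass O = 0.123 − (0.07642 + 0.01276) = 0.03382 g → mol O = 0.03382 ÷ 15.999 = 0.002114 mol
Divide by the smallest (0.002114 mol): C 3.009, H 5.986, O 1.000

C3H6O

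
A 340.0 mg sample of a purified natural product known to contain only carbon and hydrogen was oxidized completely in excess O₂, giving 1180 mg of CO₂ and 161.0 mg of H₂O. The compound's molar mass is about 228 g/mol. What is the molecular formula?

mol C = 1.180 g CO₂ ÷ 44.009 g/mol = 0.026813 mol
mol H = 2 × 0.1610 g H₂O ÷ 18.015 g/mol = 0.017874 mol
Divide by the smallest (0.017874 mol): C 1.500, H 1.000
Multiplying each by 2 gives whole numbers: C 3.00, H 2.00
Empirical formula: C3H2
Empirical-formula mass = 38.05 g/mol; 228 ÷ 38.05 ≈ 6, so the molecular formula is C18H12.

C18H12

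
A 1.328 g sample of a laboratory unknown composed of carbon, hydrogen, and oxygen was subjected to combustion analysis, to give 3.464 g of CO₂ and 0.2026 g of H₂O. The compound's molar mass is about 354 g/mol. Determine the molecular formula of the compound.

mol C = 3.464 g CO₂ ÷ 44.009 g/mol = 0.078711 mol
mol H = 2 × 0.2026 g H₂O ÷ 18.015 g/mol = 0.022492 mol
mass O = 1.328 − (0.94540 + 0.022672) = 0.35993 g → mol O = 0.35993 ÷ 15.999 = 0.022497 mol
Divide by the smallest (0.022492 mol): C 3.499, H 1.000, O 1.000
Multiplying each by 2 gives whole numbers: C 7.00, H 2.00, O 2.00
Empirical formula: C7H2O2
Empirical-formula mass = 118.09 g/mol; 354 ÷ 118.09 ≈ 3, so the molecular formula is C21H6O6.

C21H6O6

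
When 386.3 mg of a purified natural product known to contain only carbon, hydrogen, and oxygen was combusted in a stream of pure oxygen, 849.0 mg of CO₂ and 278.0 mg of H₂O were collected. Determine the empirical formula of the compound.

C5H8O2

mol C = 0.8490 g CO₂ ÷ 44.009 g/mol = 0.019292 mol
mol H = 2 × 0.2780 g H₂O ÷ 18.015 g/mol = 0.030863 mol
mass O = 0.3863 − (0.23171 + 0.031110) = 0.12348 g → mol O = 0.12348 ÷ 15.999 = 0.0077180 mol
Divide by the smallest (0.0077180 mol): C 2.500, H 3.999, O 1.000
Multiplying each by 2 gives whole numbers: C 5.00, H 8.00, O 2.00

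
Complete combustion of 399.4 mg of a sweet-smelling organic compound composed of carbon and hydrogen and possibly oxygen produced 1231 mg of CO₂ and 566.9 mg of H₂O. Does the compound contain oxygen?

mol C = 1.231 g CO₂ ÷ 44.009 g/mol = 0.027972 mol
mol H = 2 × 0.5669 g H₂O ÷ 18.015 g/mol = 0.062936 mol
C and H together account for 0.39941 g — essentially the entire 0.3994 g sample — so the compound contains no oxygen.

no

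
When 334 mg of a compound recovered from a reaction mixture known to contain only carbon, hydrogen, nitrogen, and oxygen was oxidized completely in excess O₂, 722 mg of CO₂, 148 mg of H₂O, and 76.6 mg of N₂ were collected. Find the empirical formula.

C6H6N2O

mol C = 0.722 g CO₂ ÷ 44.009 g/mol = 0.01641 mol
mol H = 2 × 0.148 g H₂O ÷ 18.015 g/mol = 0.01643 mol
mol N = 2 × 0.0766 g N₂ ÷ 28.014 g/mol = 0.005469 mol
mass O = 0.334 − (0.1970 + 0.01656 + 0.07660) = 0.04379 g → mol O = 0.04379 ÷ 15.999 = 0.002737 mol
Divide by the smallest (0.002737 mol): C 5.994, H 6.003, N 1.998, O 1.000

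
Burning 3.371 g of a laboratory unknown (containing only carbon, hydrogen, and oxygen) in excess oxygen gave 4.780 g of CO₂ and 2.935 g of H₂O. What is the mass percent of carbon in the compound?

38.70%

mol C = 4.780 g CO₂ ÷ 44.009 g/mol = 0.10861 mol
mol H = 2 × 2.935 g H₂O ÷ 18.015 g/mol = 0.32584 mol
mass O = 3.371 − (1.3046 + 0.32845) = 1.7380 g → mol O = 1.7380 ÷ 15.999 = 0.10863 mol
mass % C = 1.3046 g ÷ 3.371 g × 100%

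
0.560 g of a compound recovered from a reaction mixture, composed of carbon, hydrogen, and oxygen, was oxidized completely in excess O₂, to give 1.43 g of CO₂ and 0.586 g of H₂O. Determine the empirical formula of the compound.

mol C = 1.43 g CO₂ ÷ 44.009 g/mol = 0.03249 mol
mol H = 2 × 0.586 g H₂O ÷ 18.015 g/mol = 0.06506 mol
mass O = 0.560 − (0.3903 + 0.06558) = 0.1041 g → mol O = 0.1041 ÷ 15.999 = 0.006509 mol
Divide by the smallest (0.006509 mol): C 4.992, H 9.994, O 1.000

C5H10O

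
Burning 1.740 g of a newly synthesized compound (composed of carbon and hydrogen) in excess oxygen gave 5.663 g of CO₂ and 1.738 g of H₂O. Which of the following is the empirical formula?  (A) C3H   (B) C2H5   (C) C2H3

(C) C2H3

mol C = 5.663 g CO₂ ÷ 44.009 g/mol = 0.12868 mol
mol H = 2 × 1.738 g H₂O ÷ 18.015 g/mol = 0.19295 mol
Divide by the smallest (0.12868 mol): C 1.000, H 1.499
Multiplying each by 2 gives whole numbers: C 2.00, H 3.00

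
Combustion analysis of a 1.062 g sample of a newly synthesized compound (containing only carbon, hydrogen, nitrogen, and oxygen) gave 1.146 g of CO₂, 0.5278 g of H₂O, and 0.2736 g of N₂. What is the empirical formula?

mol C = 1.146 g CO₂ ÷ 44.009 g/mol = 0.026040 mol
mol H = 2 × 0.5278 g H₂O ÷ 18.015 g/mol = 0.058596 mol
mol N = 2 × 0.2736 g N₂ ÷ 28.014 g/mol = 0.019533 mol
mass O = 1.062 − (0.31277 + 0.059064 + 0.27360) = 0.41657 g → mol O = 0.41657 ÷ 15.999 = 0.026037 mol
Divide by the smallest (0.019533 mol): C 1.333, H 3.000, N 1.000, O 1.333
Multiplying each by 3 gives whole numbers: C 4.00, H 9.00, N 3.00, O 4.00

C4H9N3O4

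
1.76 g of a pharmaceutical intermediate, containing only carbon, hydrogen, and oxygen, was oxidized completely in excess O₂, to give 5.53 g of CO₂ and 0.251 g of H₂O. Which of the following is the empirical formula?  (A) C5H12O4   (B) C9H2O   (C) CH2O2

mol C = 5.53 g CO₂ ÷ 44.009 g/mol = 0.1257 mol
mol H = 2 × 0.251 g H₂O ÷ 18.015 g/mol = 0.02787 mol
mass O = 1.76 − (1.509 + 0.02809) = 0.2227 g → mol O = 0.2227 ÷ 15.999 = 0.01392 mol
Divide by the smallest (0.01392 mol): C 9.029, H 2.002, O 1.000

(B) C9H2O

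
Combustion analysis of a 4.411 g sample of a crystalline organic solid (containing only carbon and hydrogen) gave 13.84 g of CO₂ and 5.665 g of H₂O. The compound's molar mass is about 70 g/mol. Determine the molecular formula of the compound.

mol C = 13.84 g CO₂ ÷ 44.009 g/mol = 0.31448 mol
mol H = 2 × 5.665 g H₂O ÷ 18.015 g/mol = 0.62892 mol
Divide by the smallest (0.31448 mol): C 1.000, H 2.000
Empirical formula: CH2
Empirical-formula mass = 14.03 g/mol; 70 ÷ 14.03 ≈ 5, so the molecular formula is C5H10.

C5H10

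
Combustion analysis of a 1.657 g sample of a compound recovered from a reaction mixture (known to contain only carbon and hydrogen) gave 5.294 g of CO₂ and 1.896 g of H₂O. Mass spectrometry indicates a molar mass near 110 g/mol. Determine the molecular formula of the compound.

C8H14

mol C = 5.294 g CO₂ ÷ 44.009 g/mol = 0.12029 mol
mol H = 2 × 1.896 g H₂O ÷ 18.015 g/mol = 0.21049 mol
Divide by the smallest (0.12029 mol): C 1.000, H 1.750
Multiplying each by 4 gives whole numbers: C 4.00, H 7.00
Empirical formula: C4H7
Empirical-formula mass = 55.10 g/mol; 110 ÷ 55.10 ≈ 2, so the molecular formula is C8H14.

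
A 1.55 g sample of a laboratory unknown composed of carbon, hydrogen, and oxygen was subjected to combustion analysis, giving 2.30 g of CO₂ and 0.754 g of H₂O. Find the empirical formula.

mol C = 2.30 g CO₂ ÷ 44.009 g/mol = 0.05226 mol
mol H = 2 × 0.754 g H₂O ÷ 18.015 g/mol = 0.08371 mol
mass O = 1.55 − (0.6277 + 0.08438) = 0.8379 g → mol O = 0.8379 ÷ 15.999 = 0.05237 mol
Divide by the smallest (0.05226 mol): C 1.000, H 1.602, O 1.002
Multiplying each by 5 gives whole numbers: C 5.00, H 8.01, O 5.01

C5H8O5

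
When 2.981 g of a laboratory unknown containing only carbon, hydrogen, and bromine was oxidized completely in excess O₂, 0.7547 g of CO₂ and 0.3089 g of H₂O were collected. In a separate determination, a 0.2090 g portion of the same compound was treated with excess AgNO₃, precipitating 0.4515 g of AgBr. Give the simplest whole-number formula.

CH2Br2

mol C = 0.7547 g CO₂ ÷ 44.009 g/mol = 0.017149 mol
mol H = 2 × 0.3089 g H₂O ÷ 18.015 g/mol = 0.034294 mol
From the AgBr data: mol Br per gram of compound = (0.4515 ÷ 187.772) ÷ 0.2090 = 0.011505 mol/g, so in the 2.981 g combustion sample mol Br = 0.034296 mol
Divide by the smallest (0.017149 mol): C 1.000, H 2.000, Br 2.000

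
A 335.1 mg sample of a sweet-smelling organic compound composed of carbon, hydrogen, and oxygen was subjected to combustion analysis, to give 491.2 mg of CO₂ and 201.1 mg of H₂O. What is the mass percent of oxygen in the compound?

mol C = 0.4912 g CO₂ ÷ 44.009 g/mol = 0.011161 mol
mol H = 2 × 0.2011 g H₂O ÷ 18.015 g/mol = 0.022326 mol
mass O = 0.3351 − (0.13406 + 0.022504) = 0.17854 g → mol O = 0.17854 ÷ 15.999 = 0.011159 mol
mass % O = 0.17854 g ÷ 0.3351 g × 100%

53.28%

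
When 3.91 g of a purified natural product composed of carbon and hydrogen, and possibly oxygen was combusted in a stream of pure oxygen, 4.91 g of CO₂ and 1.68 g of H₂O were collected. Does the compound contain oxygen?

mol C = 4.91 g CO₂ ÷ 44.009 g/mol = 0.1116 mol
mol H = 2 × 1.68 g H₂O ÷ 18.015 g/mol = 0.1865 mol
C and H account for only 1.528 g of the 3.91 g sample; the remaining 2.382 g must be oxygen.

yes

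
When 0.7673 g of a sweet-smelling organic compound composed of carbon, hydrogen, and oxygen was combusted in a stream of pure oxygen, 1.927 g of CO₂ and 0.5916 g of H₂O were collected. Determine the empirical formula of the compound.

C4H6O

mol C = 1.927 g CO₂ ÷ 44.009 g/mol = 0.043786 mol
mol H = 2 × 0.5916 g H₂O ÷ 18.015 g/mol = 0.065679 mol
mass O = 0.7673 − (0.52592 + 0.066204) = 0.17518 g → mol O = 0.17518 ÷ 15.999 = 0.010949 mol
Divide by the smallest (0.010949 mol): C 3.999, H 5.998, O 1.000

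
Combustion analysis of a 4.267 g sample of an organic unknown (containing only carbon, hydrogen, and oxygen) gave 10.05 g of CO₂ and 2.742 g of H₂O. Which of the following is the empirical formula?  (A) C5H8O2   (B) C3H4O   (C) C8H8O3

mol C = 10.05 g CO₂ ÷ 44.009 g/mol = 0.22836 mol
mol H = 2 × 2.742 g H₂O ÷ 18.015 g/mol = 0.30441 mol
mass O = 4.267 − (2.7429 + 0.30685) = 1.2173 g → mol O = 1.2173 ÷ 15.999 = 0.076085 mol
Divide by the smallest (0.076085 mol): C 3.001, H 4.001, O 1.000

(B) C3H4O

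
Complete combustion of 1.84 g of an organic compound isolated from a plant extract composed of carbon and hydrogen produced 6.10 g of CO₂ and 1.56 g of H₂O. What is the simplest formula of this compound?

C4H5

mol C = 6.10 g CO₂ ÷ 44.009 g/mol = 0.1386 mol
mol H = 2 × 1.56 g H₂O ÷ 18.015 g/mol = 0.1732 mol
Divide by the smallest (0.1386 mol): C 1.000, H 1.249
Multiplying each by 4 gives whole numbers: C 4.00, H 5.00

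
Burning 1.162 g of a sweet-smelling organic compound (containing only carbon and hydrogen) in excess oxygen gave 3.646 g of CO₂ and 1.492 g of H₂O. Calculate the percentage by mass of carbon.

mol C = 3.646 g CO₂ ÷ 44.009 g/mol = 0.082847 mol
mol H = 2 × 1.492 g H₂O ÷ 18.015 g/mol = 0.16564 mol
mass % C = 0.99507 g ÷ 1.162 g × 100%

85.63%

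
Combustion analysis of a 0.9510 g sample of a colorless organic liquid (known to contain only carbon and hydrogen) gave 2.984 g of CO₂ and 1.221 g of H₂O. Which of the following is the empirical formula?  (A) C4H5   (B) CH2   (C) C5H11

(B) CH2

mol C = 2.984 g CO₂ ÷ 44.009 g/mol = 0.067804 mol
mol H = 2 × 1.221 g H₂O ÷ 18.015 g/mol = 0.13555 mol
Divide by the smallest (0.067804 mol): C 1.000, H 1.999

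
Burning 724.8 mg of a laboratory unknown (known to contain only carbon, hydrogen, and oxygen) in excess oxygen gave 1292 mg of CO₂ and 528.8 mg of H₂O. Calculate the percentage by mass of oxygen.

43.19%

mol C = 1.292 g CO₂ ÷ 44.009 g/mol = 0.029358 mol
mol H = 2 × 0.5288 g H₂O ÷ 18.015 g/mol = 0.058707 mol
mass O = 0.7248 − (0.35261 + 0.059176) = 0.31301 g → mol O = 0.31301 ÷ 15.999 = 0.019564 mol
mass % O = 0.31301 g ÷ 0.7248 g × 100%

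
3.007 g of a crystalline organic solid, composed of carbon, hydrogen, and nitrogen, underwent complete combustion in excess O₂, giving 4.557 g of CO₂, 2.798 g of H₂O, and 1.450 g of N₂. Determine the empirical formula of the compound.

mol C = 4.557 g CO₂ ÷ 44.009 g/mol = 0.10355 mol
mol H = 2 × 2.798 g H₂O ÷ 18.015 g/mol = 0.31063 mol
mol N = 2 × 1.450 g N₂ ÷ 28.014 g/mol = 0.10352 mol
Divide by the smallest (0.10352 mol): C 1.000, H 3.001, N 1.000

CH3N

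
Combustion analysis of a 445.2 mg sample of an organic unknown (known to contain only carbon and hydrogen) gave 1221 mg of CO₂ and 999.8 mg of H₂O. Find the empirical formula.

CH4

mol C = 1.221 g CO₂ ÷ 44.009 g/mol = 0.027744 mol
mol H = 2 × 0.9998 g H₂O ÷ 18.015 g/mol = 0.11100 mol
Divide by the smallest (0.027744 mol): C 1.000, H 4.001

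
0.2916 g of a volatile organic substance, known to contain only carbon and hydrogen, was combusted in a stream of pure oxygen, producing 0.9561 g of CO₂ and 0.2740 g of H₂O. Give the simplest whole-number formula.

C5H7

mol C = 0.9561 g CO₂ ÷ 44.009 g/mol = 0.021725 mol
mol H = 2 × 0.2740 g H₂O ÷ 18.015 g/mol = 0.030419 mol
Divide by the smallest (0.021725 mol): C 1.000, H 1.400
Multiplying each by 5 gives whole numbers: C 5.00, H 7.00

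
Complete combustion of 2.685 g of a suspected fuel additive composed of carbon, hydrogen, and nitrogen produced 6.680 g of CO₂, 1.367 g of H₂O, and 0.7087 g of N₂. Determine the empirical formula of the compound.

mol C = 6.680 g CO₂ ÷ 44.009 g/mol = 0.15179 mol
mol H = 2 × 1.367 g H₂O ÷ 18.015 g/mol = 0.15176 mol
mol N = 2 × 0.7087 g N₂ ÷ 28.014 g/mol = 0.050596 mol
Divide by the smallest (0.050596 mol): C 3.000, H 2.999, N 1.000

C3H3N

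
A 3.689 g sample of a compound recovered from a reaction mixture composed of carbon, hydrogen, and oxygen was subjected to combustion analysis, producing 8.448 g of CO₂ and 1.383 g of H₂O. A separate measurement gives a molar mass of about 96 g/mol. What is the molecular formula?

mol C = 8.448 g CO₂ ÷ 44.009 g/mol = 0.19196 mol
mol H = 2 × 1.383 g H₂O ÷ 18.015 g/mol = 0.15354 mol
mass O = 3.689 − (2.3056 + 0.15477) = 1.2286 g → mol O = 1.2286 ÷ 15.999 = 0.076792 mol
Divide by the smallest (0.076792 mol): C 2.500, H 1.999, O 1.000
Multiplying each by 2 gives whole numbers: C 5.00, H 4.00, O 2.00
Empirical formula: C5H4O2
Empirical-formula mass = 96.08 g/mol; 96 ÷ 96.08 ≈ 1, so the molecular formula is C5H4O2.

C5H4O2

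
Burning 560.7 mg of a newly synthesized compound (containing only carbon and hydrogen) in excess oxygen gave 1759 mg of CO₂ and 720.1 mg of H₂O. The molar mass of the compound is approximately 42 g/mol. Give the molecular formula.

C3H6

mol C = 1.759 g CO₂ ÷ 44.009 g/mol = 0.039969 mol
mol H = 2 × 0.7201 g H₂O ÷ 18.015 g/mol = 0.079944 mol
Divide by the smallest (0.039969 mol): C 1.000, H 2.000
Empirical formula: CH2
Empirical-formula mass = 14.03 g/mol; 42 ÷ 14.03 ≈ 3, so the molecular formula is C3H6.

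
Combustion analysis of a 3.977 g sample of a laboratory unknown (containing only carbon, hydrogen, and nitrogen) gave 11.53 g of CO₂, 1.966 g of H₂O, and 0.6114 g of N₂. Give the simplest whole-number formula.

C6H5N

mol C = 11.53 g CO₂ ÷ 44.009 g/mol = 0.26199 mol
mol H = 2 × 1.966 g H₂O ÷ 18.015 g/mol = 0.21826 mol
mol N = 2 × 0.6114 g N₂ ÷ 28.014 g/mol = 0.043650 mol
Divide by the smallest (0.043650 mol): C 6.002, H 5.000, N 1.000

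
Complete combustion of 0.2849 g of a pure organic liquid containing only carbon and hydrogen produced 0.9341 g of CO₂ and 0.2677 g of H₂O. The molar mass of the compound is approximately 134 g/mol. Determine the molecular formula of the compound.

C10H14

mol C = 0.9341 g CO₂ ÷ 44.009 g/mol = 0.021225 mol
mol H = 2 × 0.2677 g H₂O ÷ 18.015 g/mol = 0.029720 mol
Divide by the smallest (0.021225 mol): C 1.000, H 1.400
Multiplying each by 5 gives whole numbers: C 5.00, H 7.00
Empirical formula: C5H7
Empirical-formula mass = 67.11 g/mol; 134 ÷ 67.11 ≈ 2, so the molecular formula is C10H14.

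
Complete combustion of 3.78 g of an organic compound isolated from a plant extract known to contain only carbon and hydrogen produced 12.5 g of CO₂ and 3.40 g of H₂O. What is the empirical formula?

mol C = 12.5 g CO₂ ÷ 44.009 g/mol = 0.2840 mol
mol H = 2 × 3.40 g H₂O ÷ 18.015 g/mol = 0.3775 mol
Divide by the smallest (0.2840 mol): C 1.000, H 1.329
Multiplying each by 3 gives whole numbers: C 3.00, H 3.99

C3H4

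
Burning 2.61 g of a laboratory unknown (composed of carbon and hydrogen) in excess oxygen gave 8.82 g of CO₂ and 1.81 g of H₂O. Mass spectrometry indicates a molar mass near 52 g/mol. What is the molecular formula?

mol C = 8.82 g CO₂ ÷ 44.009 g/mol = 0.2004 mol
mol H = 2 × 1.81 g H₂O ÷ 18.015 g/mol = 0.2009 mol
Divide by the smallest (0.2004 mol): C 1.000, H 1.003
Empirical formula: CH
Empirical-formula mass = 13.02 g/mol; 52 ÷ 13.02 ≈ 4, so the molecular formula is C4H4.

C4H4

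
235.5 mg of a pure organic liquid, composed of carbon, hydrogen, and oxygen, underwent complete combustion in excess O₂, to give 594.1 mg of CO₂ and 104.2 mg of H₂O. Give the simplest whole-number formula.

C7H6O2

mol C = 0.5941 g CO₂ ÷ 44.009 g/mol = 0.013500 mol
mol H = 2 × 0.1042 g H₂O ÷ 18.015 g/mol = 0.011568 mol
mass O = 0.2355 − (0.16214 + 0.011661) = 0.061697 g → mol O = 0.061697 ÷ 15.999 = 0.0038563 mol
Divide by the smallest (0.0038563 mol): C 3.501, H 3.000, O 1.000
Multiplying each by 2 gives whole numbers: C 7.00, H 6.00, O 2.00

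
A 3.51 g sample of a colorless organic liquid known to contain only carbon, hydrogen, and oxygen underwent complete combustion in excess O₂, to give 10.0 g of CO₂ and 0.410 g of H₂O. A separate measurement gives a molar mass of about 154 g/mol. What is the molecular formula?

mol C = 10.0 g CO₂ ÷ 44.009 g/mol = 0.2272 mol
mol H = 2 × 0.410 g H₂O ÷ 18.015 g/mol = 0.04552 mol
mass O = 3.51 − (2.729 + 0.04588) = 0.7349 g → mol O = 0.7349 ÷ 15.999 = 0.04593 mol
Divide by the smallest (0.04552 mol): C 4.992, H 1.000, O 1.009
Empirical formula: C5HO
Empirical-formula mass = 77.06 g/mol; 154 ÷ 77.06 ≈ 2, so the molecular formula is C10H2O2.

C10H2O2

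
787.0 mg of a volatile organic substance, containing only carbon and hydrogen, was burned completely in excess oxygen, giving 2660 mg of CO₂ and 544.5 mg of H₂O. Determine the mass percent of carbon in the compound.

92.25%

mol C = 2.660 g CO₂ ÷ 44.009 g/mol = 0.060442 mol
mol H = 2 × 0.5445 g H₂O ÷ 18.015 g/mol = 0.060450 mol
mass % C = 0.72597 g ÷ 0.7870 g × 100%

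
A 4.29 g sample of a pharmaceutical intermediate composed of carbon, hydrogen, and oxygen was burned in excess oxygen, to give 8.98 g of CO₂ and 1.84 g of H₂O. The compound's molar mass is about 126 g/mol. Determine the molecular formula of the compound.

C6H6O3

mol C = 8.98 g CO₂ ÷ 44.009 g/mol = 0.2040 mol
mol H = 2 × 1.84 g H₂O ÷ 18.015 g/mol = 0.2043 mol
mass O = 4.29 − (2.451 + 0.2059) = 1.633 g → mol O = 1.633 ÷ 15.999 = 0.1021 mol
Divide by the smallest (0.1021 mol): C 1.999, H 2.001, O 1.000
Empirical formula: C2H2O
Empirical-formula mass = 42.04 g/mol; 126 ÷ 42.04 ≈ 3, so the molecular formula is C6H6O3.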